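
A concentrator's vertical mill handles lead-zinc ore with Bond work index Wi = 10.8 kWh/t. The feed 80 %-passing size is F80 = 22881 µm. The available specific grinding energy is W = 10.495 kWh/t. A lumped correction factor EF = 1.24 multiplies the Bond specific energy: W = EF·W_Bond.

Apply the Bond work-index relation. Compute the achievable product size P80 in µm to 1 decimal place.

W_Bond = 10·Wi·(1/√P₈₀ − 1/√F₈₀)
W_Bond = W / EF = 10.495 / 1.24 = 8.4637 kWh/t
⇒ 1/√P80 = W_Bond/(10 Wi) + 1/√F80
  = 8.4637/(10·10.8) + 1/√22881 = 0.078368 + 0.006611 = 0.084979
P80 = (1/0.084979)² = 11.7677² = 138.48 µm

P80 = 138.5 µm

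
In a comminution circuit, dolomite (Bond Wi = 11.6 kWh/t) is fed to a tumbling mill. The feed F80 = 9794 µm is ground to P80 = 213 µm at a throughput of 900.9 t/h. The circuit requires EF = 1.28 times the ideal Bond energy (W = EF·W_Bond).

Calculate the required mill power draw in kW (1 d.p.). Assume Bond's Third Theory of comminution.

P = 7813.8 kW

W = 10·Wi·[P80^(−½) − F80^(−½)]
W = 10·11.6·(1/√213 − 1/√9794) = 10·11.6·(0.058414) = 6.7761 kWh/t
With EF = 1.28: W = 6.7761·1.28 = 8.6733 kWh/t
P = W·T = 8.6733·900.9 = 7813.8 kW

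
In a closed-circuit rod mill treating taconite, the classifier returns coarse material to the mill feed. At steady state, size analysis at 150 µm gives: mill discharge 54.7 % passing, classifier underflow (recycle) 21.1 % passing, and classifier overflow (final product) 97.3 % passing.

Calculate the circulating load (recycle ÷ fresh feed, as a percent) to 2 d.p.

Mass balance on the −150 µm fraction:
d + r·d = r·u + o → r(d−u) = o−d
r = (97.3 − 54.7)/(54.7 − 21.1) = 42.6/33.6 = 1.2679
CL = 100·r = 126.79 %

CL = 126.79 %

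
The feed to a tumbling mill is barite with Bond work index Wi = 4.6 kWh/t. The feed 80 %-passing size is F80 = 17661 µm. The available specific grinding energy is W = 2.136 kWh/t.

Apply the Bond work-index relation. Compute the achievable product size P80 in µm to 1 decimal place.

W = 10·Wi·(P80^(-½) − F80^(-½))
⇒ 1/√P80 = W/(10·Wi) + 1/√F80
  = 2.1360/(10·4.6) + 1/√17661 = 0.046435 + 0.007525 = 0.053960
P80 = (1/0.053960)² = 18.5324² = 343.45 µm

P80 = 343.5 µm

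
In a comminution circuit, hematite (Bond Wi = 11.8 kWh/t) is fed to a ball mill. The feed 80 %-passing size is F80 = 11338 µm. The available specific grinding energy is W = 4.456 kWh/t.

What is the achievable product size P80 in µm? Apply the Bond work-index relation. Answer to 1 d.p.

P80 = 449.7 µm

Bond:  W = 10 Wi (1/√P − 1/√F)
⇒ 1/√P80 = W/(10 Wi) + 1/√F80
  = 4.4560/(10·11.8) + 1/√11338 = 0.037763 + 0.009391 = 0.047154
P80 = (1/0.047154)² = 21.2070² = 449.74 µm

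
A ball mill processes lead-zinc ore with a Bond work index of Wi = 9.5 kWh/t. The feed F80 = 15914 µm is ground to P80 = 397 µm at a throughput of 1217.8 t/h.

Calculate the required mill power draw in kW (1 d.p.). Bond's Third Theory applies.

P = 4889.3 kW

Bond: W = 10·Wi·(1/√P80 − 1/√F80)
W = 10·9.5·(1/√397 − 1/√15914) = 10·9.5·(0.042262) = 4.0148 kWh/t
P_mill = W·ṁ = 4.0148·1217.8 = 4889.3 kW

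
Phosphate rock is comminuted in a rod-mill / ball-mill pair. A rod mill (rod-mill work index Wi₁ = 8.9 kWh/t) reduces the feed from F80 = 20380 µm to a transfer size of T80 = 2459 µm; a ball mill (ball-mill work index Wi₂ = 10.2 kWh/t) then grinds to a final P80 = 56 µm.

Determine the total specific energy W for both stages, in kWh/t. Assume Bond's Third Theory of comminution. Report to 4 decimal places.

W = 12.7447 kWh/t

W = 10 Wi (P80^-0.5 − F80^-0.5)
Stage 1 (20380→2459 µm, Wi₁=8.9): W₁ = 10·8.9·(0.020166 − 0.007005) = 1.1713 kWh/t
Stage 2 (2459→56 µm, Wi₂=10.2): W₂ = 10·10.2·(0.133631 − 0.020166) = 11.5734 kWh/t
W = W₁ + W₂ = 1.1713 + 11.5734 = 12.7447 kWh/t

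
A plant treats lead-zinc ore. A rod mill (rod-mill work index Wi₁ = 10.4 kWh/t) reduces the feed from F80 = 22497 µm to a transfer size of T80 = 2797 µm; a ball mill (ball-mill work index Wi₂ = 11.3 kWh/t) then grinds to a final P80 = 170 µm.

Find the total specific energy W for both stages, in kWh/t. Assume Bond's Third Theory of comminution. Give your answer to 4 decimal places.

Bond:  W = 10 Wi (1/√P − 1/√F)
Stage 1 (22497→2797 µm, Wi₁=10.4): W₁ = 10·10.4·(0.018908 − 0.006667) = 1.2731 kWh/t
Stage 2 (2797→170 µm, Wi₂=11.3): W₂ = 10·11.3·(0.076696 − 0.018908) = 6.5301 kWh/t
W = W₁ + W₂ = 1.2731 + 6.5301 = 7.8031 kWh/t

W = 7.8031 kWh/t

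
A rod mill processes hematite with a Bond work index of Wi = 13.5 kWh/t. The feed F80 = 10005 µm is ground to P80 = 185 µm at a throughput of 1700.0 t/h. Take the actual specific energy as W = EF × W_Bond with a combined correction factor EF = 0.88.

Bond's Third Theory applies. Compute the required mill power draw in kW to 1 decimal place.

P = 12829.3 kW

W_Bond = 10·Wi·(1/√P₈₀ − 1/√F₈₀)
W = 10·13.5·(1/√185 − 1/√10005) = 10·13.5·(0.063524) = 8.5757 kWh/t
With EF = 0.88: W = 8.5757·0.88 = 7.5466 kWh/t
P_mill = W·ṁ = 7.5466·1700.0 = 12829.3 kW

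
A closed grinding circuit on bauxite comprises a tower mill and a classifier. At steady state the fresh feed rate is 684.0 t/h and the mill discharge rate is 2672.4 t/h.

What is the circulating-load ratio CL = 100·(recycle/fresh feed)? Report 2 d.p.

CL = 290.70 %

M = F + R at steady state, so:
R = M − F = 2672.4 − 684.0 = 1988.4 t/h
CL = 100·R/F = 100·1988.4/684.0 = 290.70 %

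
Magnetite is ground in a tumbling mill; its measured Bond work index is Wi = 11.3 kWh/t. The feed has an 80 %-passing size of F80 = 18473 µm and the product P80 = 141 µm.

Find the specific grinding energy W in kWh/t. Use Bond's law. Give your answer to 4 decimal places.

W = 8.6849 kWh/t

Bond:  W = 10 Wi (1/√P − 1/√F)
1/√141 = 0.084215;  1/√18473 = 0.007358
W = 10·11.3·(0.084215 − 0.007358) = 8.6849 kWh/t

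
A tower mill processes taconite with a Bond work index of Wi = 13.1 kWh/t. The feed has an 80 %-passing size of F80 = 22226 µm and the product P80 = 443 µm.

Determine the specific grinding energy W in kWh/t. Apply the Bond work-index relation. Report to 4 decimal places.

W = 5.3453 kWh/t

W = 10 Wi / √P80 − 10 Wi / √F80
1/√443 = 0.047511;  1/√22226 = 0.006708
W = 10·13.1·(0.047511 − 0.006708) = 5.3453 kWh/t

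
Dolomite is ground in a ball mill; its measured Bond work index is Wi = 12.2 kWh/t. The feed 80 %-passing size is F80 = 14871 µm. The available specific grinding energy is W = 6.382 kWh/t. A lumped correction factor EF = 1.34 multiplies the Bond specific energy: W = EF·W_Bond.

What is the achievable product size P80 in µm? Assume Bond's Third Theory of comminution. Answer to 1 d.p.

W = 10 Wi / √P80 − 10 Wi / √F80
W_Bond = W / EF = 6.382 / 1.34 = 4.7627 kWh/t
⇒ 1/√P80 = W_Bond/(10 Wi) + 1/√F80
  = 4.7627/(10·12.2) + 1/√14871 = 0.039038 + 0.008200 = 0.047239
P80 = (1/0.047239)² = 21.1691² = 448.13 µm

P80 = 448.1 µm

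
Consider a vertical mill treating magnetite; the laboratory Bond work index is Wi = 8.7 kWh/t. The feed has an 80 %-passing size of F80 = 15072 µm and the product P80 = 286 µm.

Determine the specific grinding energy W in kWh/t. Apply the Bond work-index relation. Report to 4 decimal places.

W = 4.4358 kWh/t

W = 10 Wi / √P80 − 10 Wi / √F80
1/√286 = 0.059131;  1/√15072 = 0.008145
W = 10·8.7·(0.059131 − 0.008145) = 4.4358 kWh/t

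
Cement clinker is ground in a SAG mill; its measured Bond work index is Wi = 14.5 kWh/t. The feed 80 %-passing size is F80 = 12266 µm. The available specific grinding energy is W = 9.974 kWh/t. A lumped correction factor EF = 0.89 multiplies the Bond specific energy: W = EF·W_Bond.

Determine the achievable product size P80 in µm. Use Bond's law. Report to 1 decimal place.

P80 = 134.2 µm

W_Bond = 10·Wi·(1/√P₈₀ − 1/√F₈₀)
W_Bond = W / EF = 9.974 / 0.89 = 11.2067 kWh/t
P80^-0.5 = F80^-0.5 + W_Bond/(10 Wi)
  = 11.2067/(10·14.5) + 1/√12266 = 0.077288 + 0.009029 = 0.086317
P80 = (1/0.086317)² = 11.5852² = 134.22 µm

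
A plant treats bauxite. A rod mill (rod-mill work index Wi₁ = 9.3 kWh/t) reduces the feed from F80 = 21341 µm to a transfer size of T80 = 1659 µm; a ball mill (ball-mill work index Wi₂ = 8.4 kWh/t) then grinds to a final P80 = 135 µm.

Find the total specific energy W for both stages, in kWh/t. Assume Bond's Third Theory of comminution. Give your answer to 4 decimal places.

W = 6.8139 kWh/t

W_Bond = 10·Wi·(1/√P₈₀ − 1/√F₈₀)
Stage 1 (21341→1659 µm, Wi₁=9.3): W₁ = 10·9.3·(0.024551 − 0.006845) = 1.6467 kWh/t
Stage 2 (1659→135 µm, Wi₂=8.4): W₂ = 10·8.4·(0.086066 − 0.024551) = 5.1672 kWh/t
W = W₁ + W₂ = 1.6467 + 5.1672 = 6.8139 kWh/t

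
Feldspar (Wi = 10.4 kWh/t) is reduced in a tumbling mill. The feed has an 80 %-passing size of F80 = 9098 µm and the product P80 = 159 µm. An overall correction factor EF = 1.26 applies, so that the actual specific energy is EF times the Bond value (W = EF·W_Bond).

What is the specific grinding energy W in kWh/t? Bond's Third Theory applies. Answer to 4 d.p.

W = 10 Wi / √P80 − 10 Wi / √F80
1/√159 = 0.079305;  1/√9098 = 0.010484
W = 10·10.4·(0.079305 − 0.010484) = 7.1574 kWh/t
Corrected W = EF·W_Bond = 1.26·7.1574 = 9.0183 kWh/t

W = 9.0183 kWh/t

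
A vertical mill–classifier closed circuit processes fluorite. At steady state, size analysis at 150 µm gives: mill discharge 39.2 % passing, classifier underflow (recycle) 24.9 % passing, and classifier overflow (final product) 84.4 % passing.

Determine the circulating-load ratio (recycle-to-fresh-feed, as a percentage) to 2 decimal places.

CL = 316.08 %

Mass balance on the −150 µm fraction:
d + r·d = r·u + o → r(d−u) = o−d
r = (84.4 − 39.2)/(39.2 − 24.9) = 45.2/14.3 = 3.1608
CL = 100·r = 316.08 %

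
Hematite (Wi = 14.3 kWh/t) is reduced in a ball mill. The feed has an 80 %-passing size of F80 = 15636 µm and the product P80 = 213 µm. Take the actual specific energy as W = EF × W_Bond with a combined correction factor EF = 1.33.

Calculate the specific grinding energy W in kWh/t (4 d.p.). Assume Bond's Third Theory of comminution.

W = 10 Wi (P80^-0.5 − F80^-0.5)
1/√213 = 0.068519;  1/√15636 = 0.007997
W = 10·14.3·(0.068519 − 0.007997) = 8.6546 kWh/t
Corrected W = EF·W_Bond = 1.33·8.6546 = 11.5106 kWh/t

W = 11.5106 kWh/t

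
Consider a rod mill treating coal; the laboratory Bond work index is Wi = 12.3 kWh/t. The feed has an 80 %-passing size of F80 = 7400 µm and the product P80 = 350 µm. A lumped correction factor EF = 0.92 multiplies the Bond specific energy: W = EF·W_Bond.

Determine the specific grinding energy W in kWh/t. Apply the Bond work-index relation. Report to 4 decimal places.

Bond:  W = 10 Wi (1/√P − 1/√F)
1/√350 = 0.053452;  1/√7400 = 0.011625
W = 10·12.3·(0.053452 − 0.011625) = 5.1448 kWh/t
Corrected W = EF·W_Bond = 0.92·5.1448 = 4.7332 kWh/t

W = 4.7332 kWh/t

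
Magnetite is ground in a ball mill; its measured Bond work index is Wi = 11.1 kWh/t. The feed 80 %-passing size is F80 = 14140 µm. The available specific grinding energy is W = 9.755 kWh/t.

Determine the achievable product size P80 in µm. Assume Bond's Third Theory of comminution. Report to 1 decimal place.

W = 10·Wi·[P80^(−½) − F80^(−½)]
1/√P80 = 1/√F80 + W/(10·Wi)
  = 9.7550/(10·11.1) + 1/√14140 = 0.087883 + 0.008410 = 0.096292
P80 = (1/0.096292)² = 10.3850² = 107.85 µm

P80 = 107.8 µm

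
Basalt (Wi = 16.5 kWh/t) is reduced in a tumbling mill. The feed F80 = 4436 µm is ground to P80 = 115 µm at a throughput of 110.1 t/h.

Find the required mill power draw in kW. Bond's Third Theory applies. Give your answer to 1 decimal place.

P = 1421.3 kW

Bond:  W = 10 Wi (1/√P − 1/√F)
W = 10·16.5·(1/√115 − 1/√4436) = 10·16.5·(0.078236) = 12.9090 kWh/t
Power = W × throughput = 12.9090 kWh/t × 110.1 t/h = 1421.3 kW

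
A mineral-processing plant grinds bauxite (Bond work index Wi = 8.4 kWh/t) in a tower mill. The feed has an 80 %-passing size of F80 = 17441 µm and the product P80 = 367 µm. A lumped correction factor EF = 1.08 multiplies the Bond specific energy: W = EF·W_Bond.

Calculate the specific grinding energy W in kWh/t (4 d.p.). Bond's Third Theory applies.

W = 10 Wi (1/√P80 − 1/√F80)  [Bond]
1/√367 = 0.052200;  1/√17441 = 0.007572
W = 10·8.4·(0.052200 − 0.007572) = 3.7487 kWh/t
With EF = 1.08: W = 3.7487·1.08 = 4.0486 kWh/t

W = 4.0486 kWh/t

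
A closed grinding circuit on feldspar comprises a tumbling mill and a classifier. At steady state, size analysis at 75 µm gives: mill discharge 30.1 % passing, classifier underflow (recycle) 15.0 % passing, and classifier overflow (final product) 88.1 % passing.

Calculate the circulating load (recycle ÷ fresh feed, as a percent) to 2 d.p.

Balance %-passing 75 µm (r = R/F):
(1+r)·d = r·u + o ⇒ r = (o−d)/(d−u)
r = (88.1 − 30.1)/(30.1 − 15.0) = 58.0/15.1 = 3.8411
CL = 100·r = 384.11 %

CL = 384.11 %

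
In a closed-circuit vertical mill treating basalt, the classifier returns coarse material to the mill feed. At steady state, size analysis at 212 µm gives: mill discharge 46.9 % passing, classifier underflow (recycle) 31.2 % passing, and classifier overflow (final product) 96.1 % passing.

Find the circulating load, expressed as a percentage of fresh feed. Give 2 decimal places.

CL = 313.38 %

Classifier node, passing 212 µm:
(1+r)·d = r·u + o ⇒ r = (o−d)/(d−u)
r = (96.1 − 46.9)/(46.9 − 31.2) = 49.2/15.7 = 3.1338
CL = 100·r = 313.38 %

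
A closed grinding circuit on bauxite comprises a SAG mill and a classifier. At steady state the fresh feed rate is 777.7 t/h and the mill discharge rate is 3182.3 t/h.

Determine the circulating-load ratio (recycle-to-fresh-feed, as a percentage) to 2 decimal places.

Steady state: M = F + R.
R = M − F = 3182.3 − 777.7 = 2404.6 t/h
CL = 100·R/F = 100·2404.6/777.7 = 309.19 %

CL = 309.19 %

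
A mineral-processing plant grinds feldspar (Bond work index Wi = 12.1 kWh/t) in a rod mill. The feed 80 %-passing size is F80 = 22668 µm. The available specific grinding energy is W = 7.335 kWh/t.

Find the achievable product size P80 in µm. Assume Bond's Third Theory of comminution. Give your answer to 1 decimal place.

W_Bond = 10·Wi·(1/√P₈₀ − 1/√F₈₀)
⇒ 1/√P80 = W/(10·Wi) + 1/√F80
  = 7.3350/(10·12.1) + 1/√22668 = 0.060620 + 0.006642 = 0.067262
P80 = (1/0.067262)² = 14.8673² = 221.04 µm

P80 = 221.0 µm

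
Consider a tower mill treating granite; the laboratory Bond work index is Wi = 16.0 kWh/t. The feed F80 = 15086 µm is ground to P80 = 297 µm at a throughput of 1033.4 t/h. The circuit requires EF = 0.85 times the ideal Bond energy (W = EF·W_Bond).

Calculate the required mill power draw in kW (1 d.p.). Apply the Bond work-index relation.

W = 10 Wi / √P80 − 10 Wi / √F80
W = 10·16.0·(1/√297 − 1/√15086) = 10·16.0·(0.049884) = 7.9815 kWh/t
Apply correction: 7.9815 × 0.85 = 6.7843 kWh/t
P = W·T = 6.7843·1033.4 = 7010.8 kW

P = 7010.8 kW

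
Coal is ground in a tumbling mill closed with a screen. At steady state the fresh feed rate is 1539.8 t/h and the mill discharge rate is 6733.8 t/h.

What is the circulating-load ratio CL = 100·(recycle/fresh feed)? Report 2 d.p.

Mill node: discharge = fresh + recycle.
R = M − F = 6733.8 − 1539.8 = 5194.0 t/h
CL = 100·R/F = 100·5194.0/1539.8 = 337.32 %

CL = 337.32 %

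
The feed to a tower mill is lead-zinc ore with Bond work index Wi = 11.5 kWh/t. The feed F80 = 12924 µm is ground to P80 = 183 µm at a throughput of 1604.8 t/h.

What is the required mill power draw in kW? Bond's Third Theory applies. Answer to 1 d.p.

P = 12019.1 kW

W = 10 Wi (P80^-0.5 − F80^-0.5)
W = 10·11.5·(1/√183 − 1/√12924) = 10·11.5·(0.065126) = 7.4895 kWh/t
Power = W × throughput = 7.4895 kWh/t × 1604.8 t/h = 12019.1 kW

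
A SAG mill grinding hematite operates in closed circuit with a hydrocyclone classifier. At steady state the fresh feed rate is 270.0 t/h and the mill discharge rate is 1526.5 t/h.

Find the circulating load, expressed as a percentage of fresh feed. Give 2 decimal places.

Discharge = new feed + return, hence
R = M − F = 1526.5 − 270.0 = 1256.5 t/h
CL = 100·R/F = 100·1256.5/270.0 = 465.37 %

CL = 465.37 %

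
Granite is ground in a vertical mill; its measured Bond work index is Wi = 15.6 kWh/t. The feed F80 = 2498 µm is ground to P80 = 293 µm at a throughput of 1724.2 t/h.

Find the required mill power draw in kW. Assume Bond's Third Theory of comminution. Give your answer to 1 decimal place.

W_Bond = 10·Wi·(1/√P₈₀ − 1/√F₈₀)
W = 10·15.6·(1/√293 − 1/√2498) = 10·15.6·(0.038413) = 5.9924 kWh/t
Power = W × throughput = 5.9924 kWh/t × 1724.2 t/h = 10332.0 kW

P = 10332.0 kW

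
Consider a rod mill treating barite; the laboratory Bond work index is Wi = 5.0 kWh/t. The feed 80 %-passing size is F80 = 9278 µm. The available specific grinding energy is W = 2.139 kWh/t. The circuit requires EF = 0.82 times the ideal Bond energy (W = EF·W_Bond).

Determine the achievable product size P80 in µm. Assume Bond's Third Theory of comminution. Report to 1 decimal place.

P80 = 255.6 µm

W = 10·Wi·(P80^(-½) − F80^(-½))
W_Bond = W / EF = 2.139 / 0.82 = 2.6085 kWh/t
1/√P80 = 1/√F80 + W_Bond/(10·Wi)
  = 2.6085/(10·5.0) + 1/√9278 = 0.052171 + 0.010382 = 0.062553
P80 = (1/0.062553)² = 15.9866² = 255.57 µm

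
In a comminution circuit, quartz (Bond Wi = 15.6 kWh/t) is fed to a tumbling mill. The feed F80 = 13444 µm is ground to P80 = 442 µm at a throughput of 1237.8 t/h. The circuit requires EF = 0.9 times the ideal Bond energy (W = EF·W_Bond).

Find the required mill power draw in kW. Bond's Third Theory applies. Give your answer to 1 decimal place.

W = 10 Wi / √P80 − 10 Wi / √F80
W = 10·15.6·(1/√442 − 1/√13444) = 10·15.6·(0.038941) = 6.0747 kWh/t
Apply correction: 6.0747 × 0.9 = 5.4673 kWh/t
Power = W × throughput = 5.4673 kWh/t × 1237.8 t/h = 6767.4 kW

P = 6767.4 kW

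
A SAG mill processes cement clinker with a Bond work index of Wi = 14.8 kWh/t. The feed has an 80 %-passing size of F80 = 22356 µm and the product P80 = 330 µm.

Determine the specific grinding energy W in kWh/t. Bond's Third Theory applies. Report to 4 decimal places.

W = 7.1573 kWh/t

Bond: W = 10·Wi·(1/√P80 − 1/√F80)
1/√330 = 0.055048;  1/√22356 = 0.006688
W = 10·14.8·(0.055048 − 0.006688) = 7.1573 kWh/t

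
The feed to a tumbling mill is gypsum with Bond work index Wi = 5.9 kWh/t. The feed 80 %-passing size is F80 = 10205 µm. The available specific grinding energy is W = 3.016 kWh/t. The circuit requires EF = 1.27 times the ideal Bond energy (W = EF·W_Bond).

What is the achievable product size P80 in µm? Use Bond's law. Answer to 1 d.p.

W = 10 Wi / √P80 − 10 Wi / √F80
W_Bond = W / EF = 3.016 / 1.27 = 2.3748 kWh/t
1/√P80 = 1/√F80 + W_Bond/(10·Wi)
  = 2.3748/(10·5.9) + 1/√10205 = 0.040251 + 0.009899 = 0.050150
P80 = (1/0.050150)² = 19.9402² = 397.61 µm

P80 = 397.6 µm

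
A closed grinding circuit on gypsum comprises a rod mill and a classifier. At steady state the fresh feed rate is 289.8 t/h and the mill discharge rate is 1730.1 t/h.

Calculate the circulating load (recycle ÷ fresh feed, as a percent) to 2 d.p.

Steady state: M = F + R.
R = M − F = 1730.1 − 289.8 = 1440.3 t/h
CL = 100·R/F = 100·1440.3/289.8 = 497.00 %

CL = 497.00 %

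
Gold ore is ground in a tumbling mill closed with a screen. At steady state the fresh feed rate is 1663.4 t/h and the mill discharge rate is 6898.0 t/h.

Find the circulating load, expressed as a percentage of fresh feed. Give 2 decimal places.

M = F + R at steady state, so:
R = M − F = 6898.0 − 1663.4 = 5234.6 t/h
CL = 100·R/F = 100·5234.6/1663.4 = 314.69 %

CL = 314.69 %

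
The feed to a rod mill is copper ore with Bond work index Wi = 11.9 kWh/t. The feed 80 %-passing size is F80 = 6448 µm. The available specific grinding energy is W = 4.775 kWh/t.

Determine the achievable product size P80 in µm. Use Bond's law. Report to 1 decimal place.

P80 = 361.7 µm

Bond: W = 10·Wi·(1/√P80 − 1/√F80)
P80^-0.5 = F80^-0.5 + W/(10 Wi)
  = 4.7750/(10·11.9) + 1/√6448 = 0.040126 + 0.012453 = 0.052579
P80 = (1/0.052579)² = 19.0188² = 361.72 µm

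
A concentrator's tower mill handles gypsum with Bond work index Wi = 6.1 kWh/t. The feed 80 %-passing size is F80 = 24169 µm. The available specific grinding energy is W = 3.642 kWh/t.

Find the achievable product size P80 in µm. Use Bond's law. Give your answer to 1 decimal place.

W = 10·Wi·[P80^(−½) − F80^(−½)]
P80^(−½) = W/(10 Wi) + F80^(−½)
  = 3.6420/(10·6.1) + 1/√24169 = 0.059705 + 0.006432 = 0.066137
P80 = (1/0.066137)² = 15.1201² = 228.62 µm

P80 = 228.6 µm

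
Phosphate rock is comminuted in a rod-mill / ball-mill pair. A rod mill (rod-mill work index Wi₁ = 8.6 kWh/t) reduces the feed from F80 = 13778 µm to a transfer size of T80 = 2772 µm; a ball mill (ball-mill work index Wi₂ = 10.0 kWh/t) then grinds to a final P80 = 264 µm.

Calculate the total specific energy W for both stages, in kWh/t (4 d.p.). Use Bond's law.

W = 5.1560 kWh/t

W = 10·Wi·[P80^(−½) − F80^(−½)]
Stage 1 (13778→2772 µm, Wi₁=8.6): W₁ = 10·8.6·(0.018993 − 0.008519) = 0.9008 kWh/t
Stage 2 (2772→264 µm, Wi₂=10.0): W₂ = 10·10.0·(0.061546 − 0.018993) = 4.2552 kWh/t
W = W₁ + W₂ = 0.9008 + 4.2552 = 5.1560 kWh/t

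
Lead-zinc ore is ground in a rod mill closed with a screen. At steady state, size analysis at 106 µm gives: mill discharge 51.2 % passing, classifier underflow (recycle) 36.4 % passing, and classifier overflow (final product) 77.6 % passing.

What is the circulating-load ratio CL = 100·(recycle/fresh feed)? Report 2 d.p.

Mass balance on the −106 µm fraction:
(1+r)d = ru + o → r = (o−d)/(d−u)
r = (77.6 − 51.2)/(51.2 − 36.4) = 26.4/14.8 = 1.7838
CL = 100·r = 178.38 %

CL = 178.38 %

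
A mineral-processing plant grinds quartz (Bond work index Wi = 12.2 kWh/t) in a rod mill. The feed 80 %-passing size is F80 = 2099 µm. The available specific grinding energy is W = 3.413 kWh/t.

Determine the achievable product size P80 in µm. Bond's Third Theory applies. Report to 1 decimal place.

W = 10 Wi (P80^-0.5 − F80^-0.5)
P80^-0.5 = F80^-0.5 + W/(10 Wi)
  = 3.4130/(10·12.2) + 1/√2099 = 0.027975 + 0.021827 = 0.049802
P80 = (1/0.049802)² = 20.0794² = 403.18 µm

P80 = 403.2 µm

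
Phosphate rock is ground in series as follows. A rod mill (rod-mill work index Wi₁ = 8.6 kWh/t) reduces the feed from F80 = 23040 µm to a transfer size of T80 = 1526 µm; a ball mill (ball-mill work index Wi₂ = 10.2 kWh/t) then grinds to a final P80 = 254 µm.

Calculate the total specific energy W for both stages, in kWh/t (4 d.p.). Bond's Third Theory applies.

Bond:  W = 10 Wi (1/√P − 1/√F)
Stage 1 (23040→1526 µm, Wi₁=8.6): W₁ = 10·8.6·(0.025599 − 0.006588) = 1.6349 kWh/t
Stage 2 (1526→254 µm, Wi₂=10.2): W₂ = 10·10.2·(0.062746 − 0.025599) = 3.7890 kWh/t
W = W₁ + W₂ = 1.6349 + 3.7890 = 5.4239 kWh/t

W = 5.4239 kWh/t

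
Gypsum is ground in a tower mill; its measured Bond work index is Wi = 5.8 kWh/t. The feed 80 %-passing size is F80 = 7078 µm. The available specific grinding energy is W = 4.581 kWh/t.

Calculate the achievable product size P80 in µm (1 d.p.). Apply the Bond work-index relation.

W = 10·Wi·(P80^(-½) − F80^(-½))
⇒ 1/√P80 = W/(10 Wi) + 1/√F80
  = 4.5810/(10·5.8) + 1/√7078 = 0.078983 + 0.011886 = 0.090869
P80 = (1/0.090869)² = 11.0049² = 121.11 µm

P80 = 121.1 µm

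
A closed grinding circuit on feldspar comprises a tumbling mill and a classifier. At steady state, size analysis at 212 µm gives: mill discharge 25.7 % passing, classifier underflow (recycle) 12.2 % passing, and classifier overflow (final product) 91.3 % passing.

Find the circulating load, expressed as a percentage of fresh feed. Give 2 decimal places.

CL = 485.93 %

Classifier node, passing 212 µm:
r = (o − d)/(d − u)
r = (91.3 − 25.7)/(25.7 − 12.2) = 65.6/13.5 = 4.8593
CL = 100·r = 485.93 %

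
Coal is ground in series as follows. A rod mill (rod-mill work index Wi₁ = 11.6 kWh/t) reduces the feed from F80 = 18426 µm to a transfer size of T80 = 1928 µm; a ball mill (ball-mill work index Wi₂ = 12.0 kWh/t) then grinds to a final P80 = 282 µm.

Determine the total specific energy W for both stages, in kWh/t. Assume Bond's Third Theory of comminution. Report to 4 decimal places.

Bond: W = 10·Wi·(1/√P80 − 1/√F80)
Stage 1 (18426→1928 µm, Wi₁=11.6): W₁ = 10·11.6·(0.022774 − 0.007367) = 1.7873 kWh/t
Stage 2 (1928→282 µm, Wi₂=12.0): W₂ = 10·12.0·(0.059549 − 0.022774) = 4.4130 kWh/t
W = W₁ + W₂ = 1.7873 + 4.4130 = 6.2002 kWh/t

W = 6.2002 kWh/t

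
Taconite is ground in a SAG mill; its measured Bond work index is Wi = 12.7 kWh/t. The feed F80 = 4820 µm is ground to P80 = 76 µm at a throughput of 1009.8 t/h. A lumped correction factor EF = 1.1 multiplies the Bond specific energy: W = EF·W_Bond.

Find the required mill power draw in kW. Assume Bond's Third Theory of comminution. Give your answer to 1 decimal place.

P = 14149.8 kW

Bond:  W = 10 Wi (1/√P − 1/√F)
W = 10·12.7·(1/√76 − 1/√4820) = 10·12.7·(0.100304) = 12.7386 kWh/t
Apply correction: 12.7386 × 1.1 = 14.0125 kWh/t
P_mill = W·ṁ = 14.0125·1009.8 = 14149.8 kW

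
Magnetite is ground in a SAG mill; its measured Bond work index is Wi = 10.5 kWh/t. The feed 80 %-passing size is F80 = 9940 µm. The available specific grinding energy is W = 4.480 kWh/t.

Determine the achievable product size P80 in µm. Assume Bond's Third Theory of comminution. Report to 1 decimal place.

P80 = 360.1 µm

W = 10 Wi / √P80 − 10 Wi / √F80
⇒ 1/√P80 = W/(10·Wi) + 1/√F80
  = 4.4800/(10·10.5) + 1/√9940 = 0.042667 + 0.010030 = 0.052697
P80 = (1/0.052697)² = 18.9765² = 360.11 µm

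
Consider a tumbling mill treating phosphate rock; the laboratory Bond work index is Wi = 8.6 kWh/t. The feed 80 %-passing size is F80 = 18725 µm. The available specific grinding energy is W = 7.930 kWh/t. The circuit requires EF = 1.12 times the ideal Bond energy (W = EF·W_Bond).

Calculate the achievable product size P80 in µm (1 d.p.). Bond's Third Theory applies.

W = 10·Wi·[P80^(−½) − F80^(−½)]
W_Bond = W / EF = 7.930 / 1.12 = 7.0804 kWh/t
⇒ 1/√P80 = W_Bond/(10·Wi) + 1/√F80
  = 7.0804/(10·8.6) + 1/√18725 = 0.082330 + 0.007308 = 0.089638
P80 = (1/0.089638)² = 11.1560² = 124.46 µm

P80 = 124.5 µm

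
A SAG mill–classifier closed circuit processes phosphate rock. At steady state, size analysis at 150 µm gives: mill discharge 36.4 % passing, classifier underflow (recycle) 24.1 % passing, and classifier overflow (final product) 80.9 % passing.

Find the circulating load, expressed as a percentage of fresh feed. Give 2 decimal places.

CL = 361.79 %

Two-product formula at 150 µm:
(1+r)·d = r·u + o ⇒ r = (o−d)/(d−u)
r = (80.9 − 36.4)/(36.4 − 24.1) = 44.5/12.3 = 3.6179
CL = 100·r = 361.79 %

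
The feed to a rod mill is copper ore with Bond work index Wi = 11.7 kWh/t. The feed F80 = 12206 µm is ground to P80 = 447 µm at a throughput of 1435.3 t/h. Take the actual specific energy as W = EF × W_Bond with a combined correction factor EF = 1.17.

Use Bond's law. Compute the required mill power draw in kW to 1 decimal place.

W = 10·Wi·[P80^(−½) − F80^(−½)]
W = 10·11.7·(1/√447 − 1/√12206) = 10·11.7·(0.038247) = 4.4749 kWh/t
With EF = 1.17: W = 4.4749·1.17 = 5.2356 kWh/t
Mill draw = 5.2356 × 1435.3 = 7514.7 kW

P = 7514.7 kW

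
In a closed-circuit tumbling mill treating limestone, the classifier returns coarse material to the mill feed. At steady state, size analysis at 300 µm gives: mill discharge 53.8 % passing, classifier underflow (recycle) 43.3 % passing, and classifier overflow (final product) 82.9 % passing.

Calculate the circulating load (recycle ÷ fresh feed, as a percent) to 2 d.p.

Balance %-passing 300 µm (r = R/F):
(1+r)d = ru + o → r = (o−d)/(d−u)
r = (82.9 − 53.8)/(53.8 − 43.3) = 29.1/10.5 = 2.7714
CL = 100·r = 277.14 %

CL = 277.14 %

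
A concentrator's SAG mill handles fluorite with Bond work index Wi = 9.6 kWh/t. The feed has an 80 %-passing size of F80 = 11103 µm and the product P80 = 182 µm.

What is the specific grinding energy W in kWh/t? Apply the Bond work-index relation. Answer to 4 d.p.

W = 6.2049 kWh/t

Bond:  W = 10 Wi (1/√P − 1/√F)
1/√182 = 0.074125;  1/√11103 = 0.009490
W = 10·9.6·(0.074125 − 0.009490) = 6.2049 kWh/t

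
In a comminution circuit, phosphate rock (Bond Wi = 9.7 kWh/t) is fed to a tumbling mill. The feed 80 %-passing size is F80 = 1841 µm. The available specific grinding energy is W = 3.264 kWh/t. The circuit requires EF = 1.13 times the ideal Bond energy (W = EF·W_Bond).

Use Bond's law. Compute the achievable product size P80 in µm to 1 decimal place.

P80 = 354.9 µm

W_Bond = 10·Wi·(1/√P₈₀ − 1/√F₈₀)
W_Bond = W / EF = 3.264 / 1.13 = 2.8885 kWh/t
⇒ 1/√P80 = W_Bond/(10·Wi) + 1/√F80
  = 2.8885/(10·9.7) + 1/√1841 = 0.029778 + 0.023306 = 0.053085
P80 = (1/0.053085)² = 18.8379² = 354.86 µm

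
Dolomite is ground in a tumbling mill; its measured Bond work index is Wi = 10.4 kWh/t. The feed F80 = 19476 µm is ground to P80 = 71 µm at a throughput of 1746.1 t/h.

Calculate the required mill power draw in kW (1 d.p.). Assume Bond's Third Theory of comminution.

W = 10·Wi·[P80^(−½) − F80^(−½)]
W = 10·10.4·(1/√71 − 1/√19476) = 10·10.4·(0.111513) = 11.5973 kWh/t
Power = W × throughput = 11.5973 kWh/t × 1746.1 t/h = 20250.1 kW

P = 20250.1 kW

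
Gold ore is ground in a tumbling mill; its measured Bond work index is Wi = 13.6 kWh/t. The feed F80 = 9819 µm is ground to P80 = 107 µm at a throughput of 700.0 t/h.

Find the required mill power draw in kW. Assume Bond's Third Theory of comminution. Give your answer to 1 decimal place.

W_Bond = 10·Wi·(1/√P₈₀ − 1/√F₈₀)
W = 10·13.6·(1/√107 − 1/√9819) = 10·13.6·(0.086582) = 11.7751 kWh/t
Mill draw = 11.7751 × 700.0 = 8242.6 kW

P = 8242.6 kW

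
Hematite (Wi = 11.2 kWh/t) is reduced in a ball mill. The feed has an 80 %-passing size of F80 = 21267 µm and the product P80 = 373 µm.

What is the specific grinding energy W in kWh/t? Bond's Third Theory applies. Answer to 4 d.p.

W = 10 Wi (1/√P80 − 1/√F80)  [Bond]
1/√373 = 0.051778;  1/√21267 = 0.006857
W = 10·11.2·(0.051778 − 0.006857) = 5.0311 kWh/t

W = 5.0311 kWh/t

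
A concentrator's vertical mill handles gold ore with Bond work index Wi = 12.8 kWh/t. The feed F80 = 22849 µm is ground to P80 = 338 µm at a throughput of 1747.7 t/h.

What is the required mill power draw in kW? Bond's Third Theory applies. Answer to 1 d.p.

W = 10 Wi / √P80 − 10 Wi / √F80
W = 10·12.8·(1/√338 − 1/√22849) = 10·12.8·(0.047777) = 6.1155 kWh/t
Power = W × throughput = 6.1155 kWh/t × 1747.7 t/h = 10688.0 kW

P = 10688.0 kW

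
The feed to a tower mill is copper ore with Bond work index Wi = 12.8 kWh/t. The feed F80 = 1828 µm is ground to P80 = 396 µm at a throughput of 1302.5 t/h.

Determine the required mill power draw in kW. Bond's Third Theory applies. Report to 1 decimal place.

P = 4478.6 kW

W = 10 Wi (P80^-0.5 − F80^-0.5)
W = 10·12.8·(1/√396 − 1/√1828) = 10·12.8·(0.026863) = 3.4384 kWh/t
Power = W × throughput = 3.4384 kWh/t × 1302.5 t/h = 4478.6 kW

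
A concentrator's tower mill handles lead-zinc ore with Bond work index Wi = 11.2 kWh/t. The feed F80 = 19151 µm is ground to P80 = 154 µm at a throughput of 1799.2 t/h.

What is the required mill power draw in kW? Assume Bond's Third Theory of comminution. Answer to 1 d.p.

P = 14782.0 kW

W = 10·Wi·(P80^(-½) − F80^(-½))
W = 10·11.2·(1/√154 − 1/√19151) = 10·11.2·(0.073356) = 8.2159 kWh/t
Mill draw = 8.2159 × 1799.2 = 14782.0 kW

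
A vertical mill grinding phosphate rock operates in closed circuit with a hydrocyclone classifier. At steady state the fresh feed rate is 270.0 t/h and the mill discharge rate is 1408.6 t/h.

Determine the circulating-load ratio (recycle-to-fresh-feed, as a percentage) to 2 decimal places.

CL = 421.70 %

Steady state: M = F + R.
R = M − F = 1408.6 − 270.0 = 1138.6 t/h
CL = 100·R/F = 100·1138.6/270.0 = 421.70 %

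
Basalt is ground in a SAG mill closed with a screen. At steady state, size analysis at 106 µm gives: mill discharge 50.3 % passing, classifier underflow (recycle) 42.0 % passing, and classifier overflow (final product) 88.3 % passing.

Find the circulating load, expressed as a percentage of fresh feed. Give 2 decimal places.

Two-product formula at 106 µm:
r = (o − d)/(d − u)
r = (88.3 − 50.3)/(50.3 − 42.0) = 38.0/8.3 = 4.5783
CL = 100·r = 457.83 %

CL = 457.83 %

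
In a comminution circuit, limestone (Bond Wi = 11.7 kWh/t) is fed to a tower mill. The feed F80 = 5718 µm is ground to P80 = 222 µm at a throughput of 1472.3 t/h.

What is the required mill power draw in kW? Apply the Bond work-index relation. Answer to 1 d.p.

P = 9283.2 kW

Bond:  W = 10 Wi (1/√P − 1/√F)
W = 10·11.7·(1/√222 − 1/√5718) = 10·11.7·(0.053891) = 6.3053 kWh/t
Power = W × throughput = 6.3053 kWh/t × 1472.3 t/h = 9283.2 kW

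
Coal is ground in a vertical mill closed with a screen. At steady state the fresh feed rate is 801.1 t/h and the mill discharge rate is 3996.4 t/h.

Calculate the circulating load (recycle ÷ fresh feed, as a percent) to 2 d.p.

CL = 398.86 %

Discharge = new feed + return, hence
R = M − F = 3996.4 − 801.1 = 3195.3 t/h
CL = 100·R/F = 100·3195.3/801.1 = 398.86 %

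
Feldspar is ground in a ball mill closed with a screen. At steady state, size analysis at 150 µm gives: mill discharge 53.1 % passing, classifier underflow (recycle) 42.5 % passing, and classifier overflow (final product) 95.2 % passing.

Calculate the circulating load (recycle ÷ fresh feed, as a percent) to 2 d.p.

Mass balance on the −150 µm fraction:
(1+r)d = ru + o → r = (o−d)/(d−u)
r = (95.2 − 53.1)/(53.1 − 42.5) = 42.1/10.6 = 3.9717
CL = 100·r = 397.17 %

CL = 397.17 %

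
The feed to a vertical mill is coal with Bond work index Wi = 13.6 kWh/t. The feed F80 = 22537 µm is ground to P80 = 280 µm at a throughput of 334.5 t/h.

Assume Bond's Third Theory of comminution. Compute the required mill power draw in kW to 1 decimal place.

P = 2415.6 kW

W = 10 Wi / √P80 − 10 Wi / √F80
W = 10·13.6·(1/√280 − 1/√22537) = 10·13.6·(0.053100) = 7.2216 kWh/t
Power = W × throughput = 7.2216 kWh/t × 334.5 t/h = 2415.6 kW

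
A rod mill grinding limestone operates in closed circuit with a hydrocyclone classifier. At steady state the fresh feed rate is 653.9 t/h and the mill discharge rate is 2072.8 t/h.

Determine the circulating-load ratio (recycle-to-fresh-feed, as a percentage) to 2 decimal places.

CL = 216.99 %

Mill node: discharge = fresh + recycle.
R = M − F = 2072.8 − 653.9 = 1418.9 t/h
CL = 100·R/F = 100·1418.9/653.9 = 216.99 %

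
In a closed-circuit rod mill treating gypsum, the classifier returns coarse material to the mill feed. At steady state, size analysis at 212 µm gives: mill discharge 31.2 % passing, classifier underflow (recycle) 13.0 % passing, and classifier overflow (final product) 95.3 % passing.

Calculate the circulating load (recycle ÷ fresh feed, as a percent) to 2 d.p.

CL = 352.20 %

Mass balance on the −212 µm fraction:
d + r·d = r·u + o → r(d−u) = o−d
r = (95.3 − 31.2)/(31.2 − 13.0) = 64.1/18.2 = 3.5220
CL = 100·r = 352.20 %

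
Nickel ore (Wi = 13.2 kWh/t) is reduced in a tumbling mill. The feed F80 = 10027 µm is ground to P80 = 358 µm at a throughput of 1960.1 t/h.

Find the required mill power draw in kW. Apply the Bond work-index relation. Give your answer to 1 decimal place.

Bond:  W = 10 Wi (1/√P − 1/√F)
W = 10·13.2·(1/√358 − 1/√10027) = 10·13.2·(0.042865) = 5.6582 kWh/t
Mill draw = 5.6582 × 1960.1 = 11090.6 kW

P = 11090.6 kW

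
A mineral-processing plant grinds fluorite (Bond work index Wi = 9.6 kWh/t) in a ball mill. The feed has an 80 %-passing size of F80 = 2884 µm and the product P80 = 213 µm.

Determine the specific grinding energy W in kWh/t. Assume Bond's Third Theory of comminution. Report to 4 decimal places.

W = 10·Wi·(P80^(-½) − F80^(-½))
1/√213 = 0.068519;  1/√2884 = 0.018621
W = 10·9.6·(0.068519 − 0.018621) = 4.7902 kWh/t

W = 4.7902 kWh/t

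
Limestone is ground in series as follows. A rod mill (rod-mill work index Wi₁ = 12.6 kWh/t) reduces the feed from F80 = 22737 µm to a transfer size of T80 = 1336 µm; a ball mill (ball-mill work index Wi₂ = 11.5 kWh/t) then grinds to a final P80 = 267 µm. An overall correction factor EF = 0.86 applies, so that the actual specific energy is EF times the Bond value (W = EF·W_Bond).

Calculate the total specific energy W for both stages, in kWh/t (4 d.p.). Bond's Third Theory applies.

W = 10·Wi·[P80^(−½) − F80^(−½)]
Stage 1 (22737→1336 µm, Wi₁=12.6): W₁ = 10·12.6·(0.027359 − 0.006632) = 2.6116 kWh/t
Stage 2 (1336→267 µm, Wi₂=11.5): W₂ = 10·11.5·(0.061199 − 0.027359) = 3.8916 kWh/t
W = W₁ + W₂ = 2.6116 + 3.8916 = 6.5032 kWh/t
Corrected W = EF·W_Bond = 0.86·6.5032 = 5.5928 kWh/t

W = 5.5928 kWh/t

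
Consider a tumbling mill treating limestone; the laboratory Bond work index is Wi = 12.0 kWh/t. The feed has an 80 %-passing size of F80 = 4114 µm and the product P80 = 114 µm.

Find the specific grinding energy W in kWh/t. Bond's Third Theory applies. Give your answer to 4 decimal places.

W = 9.3681 kWh/t

W_Bond = 10·Wi·(1/√P₈₀ − 1/√F₈₀)
1/√114 = 0.093659;  1/√4114 = 0.015591
W = 10·12.0·(0.093659 − 0.015591) = 9.3681 kWh/t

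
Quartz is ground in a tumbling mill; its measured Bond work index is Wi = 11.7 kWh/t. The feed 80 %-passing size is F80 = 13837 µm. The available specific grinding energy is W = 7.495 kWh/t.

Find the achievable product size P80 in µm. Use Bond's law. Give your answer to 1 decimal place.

P80 = 189.9 µm

W = 10 Wi / √P80 − 10 Wi / √F80
1/√P80 = 1/√F80 + W/(10·Wi)
  = 7.4950/(10·11.7) + 1/√13837 = 0.064060 + 0.008501 = 0.072561
P80 = (1/0.072561)² = 13.7815² = 189.93 µm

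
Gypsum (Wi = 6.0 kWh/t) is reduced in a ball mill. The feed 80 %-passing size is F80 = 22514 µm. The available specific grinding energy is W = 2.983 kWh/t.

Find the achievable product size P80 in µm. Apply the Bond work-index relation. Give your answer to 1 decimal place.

W = 10 Wi (1/√P80 − 1/√F80)  [Bond]
1/√P80 = 1/√F80 + W/(10·Wi)
  = 2.9830/(10·6.0) + 1/√22514 = 0.049717 + 0.006665 = 0.056381
P80 = (1/0.056381)² = 17.7364² = 314.58 µm

P80 = 314.6 µm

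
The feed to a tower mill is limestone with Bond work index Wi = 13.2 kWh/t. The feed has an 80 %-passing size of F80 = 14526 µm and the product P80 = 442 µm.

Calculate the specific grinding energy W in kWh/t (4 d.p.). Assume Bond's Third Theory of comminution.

W_Bond = 10·Wi·(1/√P₈₀ − 1/√F₈₀)
1/√442 = 0.047565;  1/√14526 = 0.008297
W = 10·13.2·(0.047565 − 0.008297) = 5.1834 kWh/t

W = 5.1834 kWh/t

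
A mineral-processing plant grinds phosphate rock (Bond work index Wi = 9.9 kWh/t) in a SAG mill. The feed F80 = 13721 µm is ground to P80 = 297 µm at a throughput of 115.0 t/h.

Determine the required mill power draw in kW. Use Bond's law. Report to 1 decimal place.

W = 10 Wi (P80^-0.5 − F80^-0.5)
W = 10·9.9·(1/√297 − 1/√13721) = 10·9.9·(0.049489) = 4.8994 kWh/t
P_mill = W·ṁ = 4.8994·115.0 = 563.4 kW

P = 563.4 kW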